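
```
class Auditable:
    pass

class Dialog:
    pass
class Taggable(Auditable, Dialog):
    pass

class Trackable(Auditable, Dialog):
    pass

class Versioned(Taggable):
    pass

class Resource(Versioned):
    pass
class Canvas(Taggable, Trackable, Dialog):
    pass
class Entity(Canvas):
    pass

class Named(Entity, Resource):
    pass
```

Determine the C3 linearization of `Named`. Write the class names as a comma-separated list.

L[Named] = Named + merge(L[Entity], L[Resource], [Entity Resource])
  take Entity:  [Entity Canvas Taggable Trackable Auditable Dialog object] + [Resource Versioned Taggable Auditable Dialog object] + [Entity Resource]
  take Canvas:  [Canvas Taggable Trackable Auditable Dialog object] + [Resource Versioned Taggable Auditable Dialog object] + [Resource]
  take Resource:  [Taggable Trackable Auditable Dialog object] + [Resource Versioned Taggable Auditable Dialog object] + [Resource]
  take Versioned:  [Taggable Trackable Auditable Dialog object] + [Versioned Taggable Auditable Dialog object]
  take Taggable:  [Taggable Trackable Auditable Dialog object] + [Taggable Auditable Dialog object]
  take Trackable:  [Trackable Auditable Dialog object] + [Auditable Dialog object]
  take Auditable:  [Auditable Dialog object] + [Auditable Dialog object]
  take Dialog:  [Dialog object] + [Dialog object]
  take object:  [object] + [object]

Named, Entity, Canvas, Resource, Versioned, Taggable, Trackable, Auditable, Dialog, object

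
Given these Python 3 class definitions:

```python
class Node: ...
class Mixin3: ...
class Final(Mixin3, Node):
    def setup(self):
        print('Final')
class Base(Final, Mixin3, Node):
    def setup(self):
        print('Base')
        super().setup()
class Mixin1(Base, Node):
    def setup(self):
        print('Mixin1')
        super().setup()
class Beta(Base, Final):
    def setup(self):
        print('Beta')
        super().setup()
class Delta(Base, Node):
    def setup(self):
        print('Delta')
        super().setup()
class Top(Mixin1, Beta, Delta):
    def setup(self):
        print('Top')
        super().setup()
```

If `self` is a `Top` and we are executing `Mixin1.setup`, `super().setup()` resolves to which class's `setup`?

Beta

L[Top] = Top + merge(L[Mixin1], L[Beta], L[Delta], [Mixin1 Beta Delta])
  take Mixin1:  [Mixin1 Base Final Mixin3 Node object] + [Beta Base Final Mixin3 Node object] + [Delta Base Final Mixin3 Node object] + [Mixin1 Beta Delta]
  take Beta:  [Base Final Mixin3 Node object] + [Beta Base Final Mixin3 Node object] + [Delta Base Final Mixin3 Node object] + [Beta Delta]
  take Delta:  [Base Final Mixin3 Node object] + [Base Final Mixin3 Node object] + [Delta Base Final Mixin3 Node object] + [Delta]
  take Base:  [Base Final Mixin3 Node object] + [Base Final Mixin3 Node object] + [Base Final Mixin3 Node object]
  take Final:  [Final Mixin3 Node object] + [Final Mixin3 Node object] + [Final Mixin3 Node object]
  take Mixin3:  [Mixin3 Node object] + [Mixin3 Node object] + [Mixin3 Node object]
  take Node:  [Node object] + [Node object] + [Node object]
  take object:  [object] + [object] + [object]
MRO: Top Mixin1 Beta Delta Base Final Mixin3 Node object
super() in Mixin1.setup on a Top instance goes to the class after Mixin1 in Top's MRO: Beta.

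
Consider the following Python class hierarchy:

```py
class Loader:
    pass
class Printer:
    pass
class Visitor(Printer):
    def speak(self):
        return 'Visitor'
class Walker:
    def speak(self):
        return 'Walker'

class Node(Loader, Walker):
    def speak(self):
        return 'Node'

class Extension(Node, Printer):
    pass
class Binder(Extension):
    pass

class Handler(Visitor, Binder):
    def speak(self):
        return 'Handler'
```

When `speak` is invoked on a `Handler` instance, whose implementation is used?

Handler

L[Handler] = Handler + merge(L[Visitor], L[Binder], [Visitor Binder])
  take Visitor:  [Visitor Printer object] + [Binder Extension Node Loader Walker Printer object] + [Visitor Binder]
  take Binder:  [Printer object] + [Binder Extension Node Loader Walker Printer object] + [Binder]
  take Extension:  [Printer object] + [Extension Node Loader Walker Printer object]
  take Node:  [Printer object] + [Node Loader Walker Printer object]
  take Loader:  [Printer object] + [Loader Walker Printer object]
  take Walker:  [Printer object] + [Walker Printer object]
  take Printer:  [Printer object] + [Printer object]
  take object:  [object] + [object]
MRO: Handler Visitor Binder Extension Node Loader Walker Printer object
speak is defined in: Handler, Node, Visitor, Walker. First along the MRO is Handler.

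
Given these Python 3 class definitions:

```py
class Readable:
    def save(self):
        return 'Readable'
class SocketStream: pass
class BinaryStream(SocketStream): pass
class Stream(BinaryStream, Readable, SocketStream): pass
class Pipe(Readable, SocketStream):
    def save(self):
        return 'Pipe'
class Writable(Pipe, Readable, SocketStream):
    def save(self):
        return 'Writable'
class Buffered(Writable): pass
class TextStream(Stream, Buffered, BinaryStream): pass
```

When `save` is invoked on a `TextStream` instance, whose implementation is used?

L[TextStream] = TextStream + merge(L[Stream], L[Buffered], L[BinaryStream], [Stream Buffered BinaryStream])
  take Stream:  [Stream BinaryStream Readable SocketStream object] + [Buffered Writable Pipe Readable SocketStream object] + [BinaryStream SocketStream object] + [Stream Buffered BinaryStream]
  take Buffered:  [BinaryStream Readable SocketStream object] + [Buffered Writable Pipe Readable SocketStream object] + [BinaryStream SocketStream object] + [Buffered BinaryStream]
  take BinaryStream:  [BinaryStream Readable SocketStream object] + [Writable Pipe Readable SocketStream object] + [BinaryStream SocketStream object] + [BinaryStream]
  take Writable:  [Readable SocketStream object] + [Writable Pipe Readable SocketStream object] + [SocketStream object]
  take Pipe:  [Readable SocketStream object] + [Pipe Readable SocketStream object] + [SocketStream object]
  take Readable:  [Readable SocketStream object] + [Readable SocketStream object] + [SocketStream object]
  take SocketStream:  [SocketStream object] + [SocketStream object] + [SocketStream object]
  take object:  [object] + [object] + [object]
MRO: TextStream Stream Buffered BinaryStream Writable Pipe Readable SocketStream object
save is defined in: Pipe, Readable, Writable. First along the MRO is Writable.

Writable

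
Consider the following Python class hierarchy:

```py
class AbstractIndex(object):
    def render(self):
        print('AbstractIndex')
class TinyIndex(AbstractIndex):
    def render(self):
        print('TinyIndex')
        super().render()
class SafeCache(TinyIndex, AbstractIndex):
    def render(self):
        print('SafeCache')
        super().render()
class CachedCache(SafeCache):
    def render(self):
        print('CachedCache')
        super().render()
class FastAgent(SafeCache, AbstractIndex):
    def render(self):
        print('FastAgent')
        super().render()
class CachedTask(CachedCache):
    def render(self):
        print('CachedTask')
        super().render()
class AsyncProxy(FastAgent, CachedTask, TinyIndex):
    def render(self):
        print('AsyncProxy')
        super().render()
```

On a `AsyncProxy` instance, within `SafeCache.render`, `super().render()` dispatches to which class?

TinyIndex

L[AsyncProxy] = AsyncProxy + merge(L[FastAgent], L[CachedTask], L[TinyIndex], [FastAgent CachedTask TinyIndex])
  take FastAgent:  [FastAgent SafeCache TinyIndex AbstractIndex object] + [CachedTask CachedCache SafeCache TinyIndex AbstractIndex object] + [TinyIndex AbstractIndex object] + [FastAgent CachedTask TinyIndex]
  take CachedTask:  [SafeCache TinyIndex AbstractIndex object] + [CachedTask CachedCache SafeCache TinyIndex AbstractIndex object] + [TinyIndex AbstractIndex object] + [CachedTask TinyIndex]
  take CachedCache:  [SafeCache TinyIndex AbstractIndex object] + [CachedCache SafeCache TinyIndex AbstractIndex object] + [TinyIndex AbstractIndex object] + [TinyIndex]
  take SafeCache:  [SafeCache TinyIndex AbstractIndex object] + [SafeCache TinyIndex AbstractIndex object] + [TinyIndex AbstractIndex object] + [TinyIndex]
  take TinyIndex:  [TinyIndex AbstractIndex object] + [TinyIndex AbstractIndex object] + [TinyIndex AbstractIndex object] + [TinyIndex]
  take AbstractIndex:  [AbstractIndex object] + [AbstractIndex object] + [AbstractIndex object]
  take object:  [object] + [object] + [object]
MRO: AsyncProxy FastAgent CachedTask CachedCache SafeCache TinyIndex AbstractIndex object
super() in SafeCache.render on a AsyncProxy instance goes to the class after SafeCache in AsyncProxy's MRO: TinyIndex.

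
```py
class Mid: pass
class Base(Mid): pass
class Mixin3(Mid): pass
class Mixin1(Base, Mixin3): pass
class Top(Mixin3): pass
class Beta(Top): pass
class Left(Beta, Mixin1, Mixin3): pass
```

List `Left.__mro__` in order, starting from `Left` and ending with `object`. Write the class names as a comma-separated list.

L[Left] = Left + merge(L[Beta], L[Mixin1], L[Mixin3], [Beta Mixin1 Mixin3])
  take Beta:  [Beta Top Mixin3 Mid object] + [Mixin1 Base Mixin3 Mid object] + [Mixin3 Mid object] + [Beta Mixin1 Mixin3]
  take Top:  [Top Mixin3 Mid object] + [Mixin1 Base Mixin3 Mid object] + [Mixin3 Mid object] + [Mixin1 Mixin3]
  take Mixin1:  [Mixin3 Mid object] + [Mixin1 Base Mixin3 Mid object] + [Mixin3 Mid object] + [Mixin1 Mixin3]
  take Base:  [Mixin3 Mid object] + [Base Mixin3 Mid object] + [Mixin3 Mid object] + [Mixin3]
  take Mixin3:  [Mixin3 Mid object] + [Mixin3 Mid object] + [Mixin3 Mid object] + [Mixin3]
  take Mid:  [Mid object] + [Mid object] + [Mid object]
  take object:  [object] + [object] + [object]

Left, Beta, Top, Mixin1, Base, Mixin3, Mid, object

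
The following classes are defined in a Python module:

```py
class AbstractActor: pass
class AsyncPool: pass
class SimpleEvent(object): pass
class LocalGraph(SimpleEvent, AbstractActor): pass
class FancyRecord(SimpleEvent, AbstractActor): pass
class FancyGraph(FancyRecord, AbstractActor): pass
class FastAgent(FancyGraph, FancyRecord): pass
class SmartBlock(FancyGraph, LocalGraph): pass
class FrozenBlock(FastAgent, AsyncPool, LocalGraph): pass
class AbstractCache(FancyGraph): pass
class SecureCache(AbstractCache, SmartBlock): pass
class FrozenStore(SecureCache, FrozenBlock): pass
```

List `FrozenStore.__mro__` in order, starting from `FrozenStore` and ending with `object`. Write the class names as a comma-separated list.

L[FrozenStore] = FrozenStore + merge(L[SecureCache], L[FrozenBlock], [SecureCache FrozenBlock])
  take SecureCache:  [SecureCache AbstractCache SmartBlock FancyGraph FancyRecord LocalGraph SimpleEvent AbstractActor object] + [FrozenBlock FastAgent FancyGraph FancyRecord AsyncPool LocalGraph SimpleEvent AbstractActor object] + [SecureCache FrozenBlock]
  take AbstractCache:  [AbstractCache SmartBlock FancyGraph FancyRecord LocalGraph SimpleEvent AbstractActor object] + [FrozenBlock FastAgent FancyGraph FancyRecord AsyncPool LocalGraph SimpleEvent AbstractActor object] + [FrozenBlock]
  take SmartBlock:  [SmartBlock FancyGraph FancyRecord LocalGraph SimpleEvent AbstractActor object] + [FrozenBlock FastAgent FancyGraph FancyRecord AsyncPool LocalGraph SimpleEvent AbstractActor object] + [FrozenBlock]
  take FrozenBlock:  [FancyGraph FancyRecord LocalGraph SimpleEvent AbstractActor object] + [FrozenBlock FastAgent FancyGraph FancyRecord AsyncPool LocalGraph SimpleEvent AbstractActor object] + [FrozenBlock]
  take FastAgent:  [FancyGraph FancyRecord LocalGraph SimpleEvent AbstractActor object] + [FastAgent FancyGraph FancyRecord AsyncPool LocalGraph SimpleEvent AbstractActor object]
  take FancyGraph:  [FancyGraph FancyRecord LocalGraph SimpleEvent AbstractActor object] + [FancyGraph FancyRecord AsyncPool LocalGraph SimpleEvent AbstractActor object]
  take FancyRecord:  [FancyRecord LocalGraph SimpleEvent AbstractActor object] + [FancyRecord AsyncPool LocalGraph SimpleEvent AbstractActor object]
  take AsyncPool:  [LocalGraph SimpleEvent AbstractActor object] + [AsyncPool LocalGraph SimpleEvent AbstractActor object]
  take LocalGraph:  [LocalGraph SimpleEvent AbstractActor object] + [LocalGraph SimpleEvent AbstractActor object]
  take SimpleEvent:  [SimpleEvent AbstractActor object] + [SimpleEvent AbstractActor object]
  take AbstractActor:  [AbstractActor object] + [AbstractActor object]
  take object:  [object] + [object]

FrozenStore, SecureCache, AbstractCache, SmartBlock, FrozenBlock, FastAgent, FancyGraph, FancyRecord, AsyncPool, LocalGraph, SimpleEvent, AbstractActor, object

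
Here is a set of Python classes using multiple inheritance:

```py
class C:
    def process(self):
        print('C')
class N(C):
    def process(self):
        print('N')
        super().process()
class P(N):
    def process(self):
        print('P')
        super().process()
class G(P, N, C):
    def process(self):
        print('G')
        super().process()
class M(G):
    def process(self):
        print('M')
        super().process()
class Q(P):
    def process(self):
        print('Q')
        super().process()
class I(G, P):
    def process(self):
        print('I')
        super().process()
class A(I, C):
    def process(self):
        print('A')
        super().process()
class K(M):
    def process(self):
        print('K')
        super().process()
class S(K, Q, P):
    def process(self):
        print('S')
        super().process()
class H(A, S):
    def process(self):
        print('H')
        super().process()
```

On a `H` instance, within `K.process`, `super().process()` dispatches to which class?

M

L[H] = H + merge(L[A], L[S], [A S])
  take A:  [A I G P N C object] + [S K M G Q P N C object] + [A S]
  take I:  [I G P N C object] + [S K M G Q P N C object] + [S]
  take S:  [G P N C object] + [S K M G Q P N C object] + [S]
  take K:  [G P N C object] + [K M G Q P N C object]
  take M:  [G P N C object] + [M G Q P N C object]
  take G:  [G P N C object] + [G Q P N C object]
  take Q:  [P N C object] + [Q P N C object]
  take P:  [P N C object] + [P N C object]
  take N:  [N C object] + [N C object]
  take C:  [C object] + [C object]
  take object:  [object] + [object]
MRO: H A I S K M G Q P N C object
super() in K.process on a H instance goes to the class after K in H's MRO: M.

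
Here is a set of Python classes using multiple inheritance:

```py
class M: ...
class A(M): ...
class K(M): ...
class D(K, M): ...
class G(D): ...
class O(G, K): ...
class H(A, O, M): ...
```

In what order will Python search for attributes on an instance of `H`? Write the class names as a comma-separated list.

L[H] = H + merge(L[A], L[O], L[M], [A O M])
  take A:  [A M object] + [O G D K M object] + [M object] + [A O M]
  take O:  [M object] + [O G D K M object] + [M object] + [O M]
  take G:  [M object] + [G D K M object] + [M object] + [M]
  take D:  [M object] + [D K M object] + [M object] + [M]
  take K:  [M object] + [K M object] + [M object] + [M]
  take M:  [M object] + [M object] + [M object] + [M]
  take object:  [object] + [object] + [object]

H, A, O, G, D, K, M, object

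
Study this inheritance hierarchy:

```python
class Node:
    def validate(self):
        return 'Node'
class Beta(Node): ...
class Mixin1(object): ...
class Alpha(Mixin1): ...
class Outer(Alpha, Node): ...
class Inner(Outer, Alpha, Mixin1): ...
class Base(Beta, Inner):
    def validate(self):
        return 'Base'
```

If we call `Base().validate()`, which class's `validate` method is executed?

L[Base] = Base + merge(L[Beta], L[Inner], [Beta Inner])
  take Beta:  [Beta Node object] + [Inner Outer Alpha Mixin1 Node object] + [Beta Inner]
  take Inner:  [Node object] + [Inner Outer Alpha Mixin1 Node object] + [Inner]
  take Outer:  [Node object] + [Outer Alpha Mixin1 Node object]
  take Alpha:  [Node object] + [Alpha Mixin1 Node object]
  take Mixin1:  [Node object] + [Mixin1 Node object]
  take Node:  [Node object] + [Node object]
  take object:  [object] + [object]
MRO: Base Beta Inner Outer Alpha Mixin1 Node object
validate is defined in: Base, Node. First along the MRO is Base.

Base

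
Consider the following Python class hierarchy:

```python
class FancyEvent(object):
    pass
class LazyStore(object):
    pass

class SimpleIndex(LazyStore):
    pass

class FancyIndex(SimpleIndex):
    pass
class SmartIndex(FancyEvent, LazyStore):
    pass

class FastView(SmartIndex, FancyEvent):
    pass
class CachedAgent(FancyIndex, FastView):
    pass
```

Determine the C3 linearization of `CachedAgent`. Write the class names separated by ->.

L[CachedAgent] = CachedAgent + merge(L[FancyIndex], L[FastView], [FancyIndex FastView])
  take FancyIndex:  [FancyIndex SimpleIndex LazyStore object] + [FastView SmartIndex FancyEvent LazyStore object] + [FancyIndex FastView]
  take SimpleIndex:  [SimpleIndex LazyStore object] + [FastView SmartIndex FancyEvent LazyStore object] + [FastView]
  take FastView:  [LazyStore object] + [FastView SmartIndex FancyEvent LazyStore object] + [FastView]
  take SmartIndex:  [LazyStore object] + [SmartIndex FancyEvent LazyStore object]
  take FancyEvent:  [LazyStore object] + [FancyEvent LazyStore object]
  take LazyStore:  [LazyStore object] + [LazyStore object]
  take object:  [object] + [object]

CachedAgent -> FancyIndex -> SimpleIndex -> FastView -> SmartIndex -> FancyEvent -> LazyStore -> object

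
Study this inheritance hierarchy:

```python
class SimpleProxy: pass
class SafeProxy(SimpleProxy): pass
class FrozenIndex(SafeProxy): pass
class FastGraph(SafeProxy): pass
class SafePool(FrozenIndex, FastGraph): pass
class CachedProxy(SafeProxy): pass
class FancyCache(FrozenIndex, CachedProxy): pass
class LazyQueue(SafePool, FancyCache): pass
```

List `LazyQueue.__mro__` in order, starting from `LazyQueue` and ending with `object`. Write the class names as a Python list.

L[LazyQueue] = LazyQueue + merge(L[SafePool], L[FancyCache], [SafePool FancyCache])
  take SafePool:  [SafePool FrozenIndex FastGraph SafeProxy SimpleProxy object] + [FancyCache FrozenIndex CachedProxy SafeProxy SimpleProxy object] + [SafePool FancyCache]
  take FancyCache:  [FrozenIndex FastGraph SafeProxy SimpleProxy object] + [FancyCache FrozenIndex CachedProxy SafeProxy SimpleProxy object] + [FancyCache]
  take FrozenIndex:  [FrozenIndex FastGraph SafeProxy SimpleProxy object] + [FrozenIndex CachedProxy SafeProxy SimpleProxy object]
  take FastGraph:  [FastGraph SafeProxy SimpleProxy object] + [CachedProxy SafeProxy SimpleProxy object]
  take CachedProxy:  [SafeProxy SimpleProxy object] + [CachedProxy SafeProxy SimpleProxy object]
  take SafeProxy:  [SafeProxy SimpleProxy object] + [SafeProxy SimpleProxy object]
  take SimpleProxy:  [SimpleProxy object] + [SimpleProxy object]
  take object:  [object] + [object]

[LazyQueue, SafePool, FancyCache, FrozenIndex, FastGraph, CachedProxy, SafeProxy, SimpleProxy, object]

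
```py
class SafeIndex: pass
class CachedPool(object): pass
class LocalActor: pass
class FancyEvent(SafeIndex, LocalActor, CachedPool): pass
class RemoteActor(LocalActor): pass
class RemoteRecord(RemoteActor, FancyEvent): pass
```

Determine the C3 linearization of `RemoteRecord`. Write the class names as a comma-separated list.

RemoteRecord, RemoteActor, FancyEvent, SafeIndex, LocalActor, CachedPool, object

L[RemoteRecord] = RemoteRecord + merge(L[RemoteActor], L[FancyEvent], [RemoteActor FancyEvent])
  take RemoteActor:  [RemoteActor LocalActor object] + [FancyEvent SafeIndex LocalActor CachedPool object] + [RemoteActor FancyEvent]
  take FancyEvent:  [LocalActor object] + [FancyEvent SafeIndex LocalActor CachedPool object] + [FancyEvent]
  take SafeIndex:  [LocalActor object] + [SafeIndex LocalActor CachedPool object]
  take LocalActor:  [LocalActor object] + [LocalActor CachedPool object]
  take CachedPool:  [object] + [CachedPool object]
  take object:  [object] + [object]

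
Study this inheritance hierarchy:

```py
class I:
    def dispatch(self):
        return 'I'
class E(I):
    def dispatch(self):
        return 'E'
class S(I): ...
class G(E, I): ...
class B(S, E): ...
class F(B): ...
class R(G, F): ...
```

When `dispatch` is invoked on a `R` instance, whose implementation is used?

L[R] = R + merge(L[G], L[F], [G F])
  take G:  [G E I object] + [F B S E I object] + [G F]
  take F:  [E I object] + [F B S E I object] + [F]
  take B:  [E I object] + [B S E I object]
  take S:  [E I object] + [S E I object]
  take E:  [E I object] + [E I object]
  take I:  [I object] + [I object]
  take object:  [object] + [object]
MRO: R G F B S E I object
dispatch is defined in: E, I. First along the MRO is E.

E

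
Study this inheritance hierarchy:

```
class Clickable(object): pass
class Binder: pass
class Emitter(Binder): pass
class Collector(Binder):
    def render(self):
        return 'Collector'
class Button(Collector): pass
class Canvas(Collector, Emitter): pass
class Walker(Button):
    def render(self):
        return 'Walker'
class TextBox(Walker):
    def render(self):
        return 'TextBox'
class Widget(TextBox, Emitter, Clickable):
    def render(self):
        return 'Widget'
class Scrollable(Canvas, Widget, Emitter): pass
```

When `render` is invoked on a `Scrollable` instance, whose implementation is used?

L[Scrollable] = Scrollable + merge(L[Canvas], L[Widget], L[Emitter], [Canvas Widget Emitter])
  take Canvas:  [Canvas Collector Emitter Binder object] + [Widget TextBox Walker Button Collector Emitter Binder Clickable object] + [Emitter Binder object] + [Canvas Widget Emitter]
  take Widget:  [Collector Emitter Binder object] + [Widget TextBox Walker Button Collector Emitter Binder Clickable object] + [Emitter Binder object] + [Widget Emitter]
  take TextBox:  [Collector Emitter Binder object] + [TextBox Walker Button Collector Emitter Binder Clickable object] + [Emitter Binder object] + [Emitter]
  take Walker:  [Collector Emitter Binder object] + [Walker Button Collector Emitter Binder Clickable object] + [Emitter Binder object] + [Emitter]
  take Button:  [Collector Emitter Binder object] + [Button Collector Emitter Binder Clickable object] + [Emitter Binder object] + [Emitter]
  take Collector:  [Collector Emitter Binder object] + [Collector Emitter Binder Clickable object] + [Emitter Binder object] + [Emitter]
  take Emitter:  [Emitter Binder object] + [Emitter Binder Clickable object] + [Emitter Binder object] + [Emitter]
  take Binder:  [Binder object] + [Binder Clickable object] + [Binder object]
  take Clickable:  [object] + [Clickable object] + [object]
  take object:  [object] + [object] + [object]
MRO: Scrollable Canvas Widget TextBox Walker Button Collector Emitter Binder Clickable object
render is defined in: Collector, TextBox, Walker, Widget. First along the MRO is Widget.

Widget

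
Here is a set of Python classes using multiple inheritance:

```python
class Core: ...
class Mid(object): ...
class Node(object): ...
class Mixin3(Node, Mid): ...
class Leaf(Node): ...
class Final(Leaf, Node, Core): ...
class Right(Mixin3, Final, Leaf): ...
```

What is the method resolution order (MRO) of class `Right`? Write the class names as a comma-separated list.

Right, Mixin3, Final, Leaf, Node, Mid, Core, object

L[Right] = Right + merge(L[Mixin3], L[Final], L[Leaf], [Mixin3 Final Leaf])
  take Mixin3:  [Mixin3 Node Mid object] + [Final Leaf Node Core object] + [Leaf Node object] + [Mixin3 Final Leaf]
  take Final:  [Node Mid object] + [Final Leaf Node Core object] + [Leaf Node object] + [Final Leaf]
  take Leaf:  [Node Mid object] + [Leaf Node Core object] + [Leaf Node object] + [Leaf]
  take Node:  [Node Mid object] + [Node Core object] + [Node object]
  take Mid:  [Mid object] + [Core object] + [object]
  take Core:  [object] + [Core object] + [object]
  take object:  [object] + [object] + [object]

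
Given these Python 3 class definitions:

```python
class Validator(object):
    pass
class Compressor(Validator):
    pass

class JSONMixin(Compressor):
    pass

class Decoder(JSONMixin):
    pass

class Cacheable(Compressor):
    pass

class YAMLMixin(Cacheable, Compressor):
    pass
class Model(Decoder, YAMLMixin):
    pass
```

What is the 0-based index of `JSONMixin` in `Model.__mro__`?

2

L[Model] = Model + merge(L[Decoder], L[YAMLMixin], [Decoder YAMLMixin])
  take Decoder:  [Decoder JSONMixin Compressor Validator object] + [YAMLMixin Cacheable Compressor Validator object] + [Decoder YAMLMixin]
  take JSONMixin:  [JSONMixin Compressor Validator object] + [YAMLMixin Cacheable Compressor Validator object] + [YAMLMixin]
  take YAMLMixin:  [Compressor Validator object] + [YAMLMixin Cacheable Compressor Validator object] + [YAMLMixin]
  take Cacheable:  [Compressor Validator object] + [Cacheable Compressor Validator object]
  take Compressor:  [Compressor Validator object] + [Compressor Validator object]
  take Validator:  [Validator object] + [Validator object]
  take object:  [object] + [object]
MRO: Model Decoder JSONMixin YAMLMixin Cacheable Compressor Validator object
JSONMixin sits at index 2.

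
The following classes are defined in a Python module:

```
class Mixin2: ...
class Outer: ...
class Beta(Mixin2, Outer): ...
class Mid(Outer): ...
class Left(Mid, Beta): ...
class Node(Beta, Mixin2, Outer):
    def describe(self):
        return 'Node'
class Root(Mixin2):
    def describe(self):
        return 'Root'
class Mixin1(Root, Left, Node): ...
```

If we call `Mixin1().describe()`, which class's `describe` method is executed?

Root

L[Mixin1] = Mixin1 + merge(L[Root], L[Left], L[Node], [Root Left Node])
  take Root:  [Root Mixin2 object] + [Left Mid Beta Mixin2 Outer object] + [Node Beta Mixin2 Outer object] + [Root Left Node]
  take Left:  [Mixin2 object] + [Left Mid Beta Mixin2 Outer object] + [Node Beta Mixin2 Outer object] + [Left Node]
  take Mid:  [Mixin2 object] + [Mid Beta Mixin2 Outer object] + [Node Beta Mixin2 Outer object] + [Node]
  take Node:  [Mixin2 object] + [Beta Mixin2 Outer object] + [Node Beta Mixin2 Outer object] + [Node]
  take Beta:  [Mixin2 object] + [Beta Mixin2 Outer object] + [Beta Mixin2 Outer object]
  take Mixin2:  [Mixin2 object] + [Mixin2 Outer object] + [Mixin2 Outer object]
  take Outer:  [object] + [Outer object] + [Outer object]
  take object:  [object] + [object] + [object]
MRO: Mixin1 Root Left Mid Node Beta Mixin2 Outer object
describe is defined in: Node, Root. First along the MRO is Root.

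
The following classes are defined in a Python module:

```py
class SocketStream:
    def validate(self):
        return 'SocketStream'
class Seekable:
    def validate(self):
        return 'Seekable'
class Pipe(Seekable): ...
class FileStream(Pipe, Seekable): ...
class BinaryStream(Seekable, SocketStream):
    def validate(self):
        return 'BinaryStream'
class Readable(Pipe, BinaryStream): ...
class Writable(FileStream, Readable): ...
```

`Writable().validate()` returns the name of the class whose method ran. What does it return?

BinaryStream

L[Writable] = Writable + merge(L[FileStream], L[Readable], [FileStream Readable])
  take FileStream:  [FileStream Pipe Seekable object] + [Readable Pipe BinaryStream Seekable SocketStream object] + [FileStream Readable]
  take Readable:  [Pipe Seekable object] + [Readable Pipe BinaryStream Seekable SocketStream object] + [Readable]
  take Pipe:  [Pipe Seekable object] + [Pipe BinaryStream Seekable SocketStream object]
  take BinaryStream:  [Seekable object] + [BinaryStream Seekable SocketStream object]
  take Seekable:  [Seekable object] + [Seekable SocketStream object]
  take SocketStream:  [object] + [SocketStream object]
  take object:  [object] + [object]
MRO: Writable FileStream Readable Pipe BinaryStream Seekable SocketStream object
validate is defined in: BinaryStream, Seekable, SocketStream. First along the MRO is BinaryStream.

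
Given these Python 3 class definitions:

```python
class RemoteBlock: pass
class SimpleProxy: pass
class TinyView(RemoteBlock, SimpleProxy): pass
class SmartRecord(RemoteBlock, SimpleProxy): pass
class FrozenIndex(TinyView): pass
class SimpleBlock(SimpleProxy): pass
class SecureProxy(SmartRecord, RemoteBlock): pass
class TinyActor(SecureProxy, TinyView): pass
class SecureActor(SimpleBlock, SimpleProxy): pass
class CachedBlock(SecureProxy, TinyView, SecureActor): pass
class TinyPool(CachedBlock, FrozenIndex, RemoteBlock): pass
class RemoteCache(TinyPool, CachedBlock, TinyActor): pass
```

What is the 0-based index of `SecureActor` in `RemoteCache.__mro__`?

9

L[RemoteCache] = RemoteCache + merge(L[TinyPool], L[CachedBlock], L[TinyActor], [TinyPool CachedBlock TinyActor])
  take TinyPool:  [TinyPool CachedBlock SecureProxy SmartRecord FrozenIndex TinyView RemoteBlock SecureActor SimpleBlock SimpleProxy object] + [CachedBlock SecureProxy SmartRecord TinyView RemoteBlock SecureActor SimpleBlock SimpleProxy object] + [TinyActor SecureProxy SmartRecord TinyView RemoteBlock SimpleProxy object] + [TinyPool CachedBlock TinyActor]
  take CachedBlock:  [CachedBlock SecureProxy SmartRecord FrozenIndex TinyView RemoteBlock SecureActor SimpleBlock SimpleProxy object] + [CachedBlock SecureProxy SmartRecord TinyView RemoteBlock SecureActor SimpleBlock SimpleProxy object] + [TinyActor SecureProxy SmartRecord TinyView RemoteBlock SimpleProxy object] + [CachedBlock TinyActor]
  take TinyActor:  [SecureProxy SmartRecord FrozenIndex TinyView RemoteBlock SecureActor SimpleBlock SimpleProxy object] + [SecureProxy SmartRecord TinyView RemoteBlock SecureActor SimpleBlock SimpleProxy object] + [TinyActor SecureProxy SmartRecord TinyView RemoteBlock SimpleProxy object] + [TinyActor]
  take SecureProxy:  [SecureProxy SmartRecord FrozenIndex TinyView RemoteBlock SecureActor SimpleBlock SimpleProxy object] + [SecureProxy SmartRecord TinyView RemoteBlock SecureActor SimpleBlock SimpleProxy object] + [SecureProxy SmartRecord TinyView RemoteBlock SimpleProxy object]
  take SmartRecord:  [SmartRecord FrozenIndex TinyView RemoteBlock SecureActor SimpleBlock SimpleProxy object] + [SmartRecord TinyView RemoteBlock SecureActor SimpleBlock SimpleProxy object] + [SmartRecord TinyView RemoteBlock SimpleProxy object]
  take FrozenIndex:  [FrozenIndex TinyView RemoteBlock SecureActor SimpleBlock SimpleProxy object] + [TinyView RemoteBlock SecureActor SimpleBlock SimpleProxy object] + [TinyView RemoteBlock SimpleProxy object]
  take TinyView:  [TinyView RemoteBlock SecureActor SimpleBlock SimpleProxy object] + [TinyView RemoteBlock SecureActor SimpleBlock SimpleProxy object] + [TinyView RemoteBlock SimpleProxy object]
  take RemoteBlock:  [RemoteBlock SecureActor SimpleBlock SimpleProxy object] + [RemoteBlock SecureActor SimpleBlock SimpleProxy object] + [RemoteBlock SimpleProxy object]
  take SecureActor:  [SecureActor SimpleBlock SimpleProxy object] + [SecureActor SimpleBlock SimpleProxy object] + [SimpleProxy object]
  take SimpleBlock:  [SimpleBlock SimpleProxy object] + [SimpleBlock SimpleProxy object] + [SimpleProxy object]
  take SimpleProxy:  [SimpleProxy object] + [SimpleProxy object] + [SimpleProxy object]
  take object:  [object] + [object] + [object]
MRO: RemoteCache TinyPool CachedBlock TinyActor SecureProxy SmartRecord FrozenIndex TinyView RemoteBlock SecureActor SimpleBlock SimpleProxy object
SecureActor sits at index 9.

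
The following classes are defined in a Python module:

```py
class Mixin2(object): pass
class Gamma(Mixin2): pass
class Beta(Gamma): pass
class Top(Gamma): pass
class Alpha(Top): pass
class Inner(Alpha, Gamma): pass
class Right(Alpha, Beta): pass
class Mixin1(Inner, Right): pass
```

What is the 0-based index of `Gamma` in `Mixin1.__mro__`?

6

L[Mixin1] = Mixin1 + merge(L[Inner], L[Right], [Inner Right])
  take Inner:  [Inner Alpha Top Gamma Mixin2 object] + [Right Alpha Top Beta Gamma Mixin2 object] + [Inner Right]
  take Right:  [Alpha Top Gamma Mixin2 object] + [Right Alpha Top Beta Gamma Mixin2 object] + [Right]
  take Alpha:  [Alpha Top Gamma Mixin2 object] + [Alpha Top Beta Gamma Mixin2 object]
  take Top:  [Top Gamma Mixin2 object] + [Top Beta Gamma Mixin2 object]
  take Beta:  [Gamma Mixin2 object] + [Beta Gamma Mixin2 object]
  take Gamma:  [Gamma Mixin2 object] + [Gamma Mixin2 object]
  take Mixin2:  [Mixin2 object] + [Mixin2 object]
  take object:  [object] + [object]
MRO: Mixin1 Inner Right Alpha Top Beta Gamma Mixin2 object
Gamma sits at index 6.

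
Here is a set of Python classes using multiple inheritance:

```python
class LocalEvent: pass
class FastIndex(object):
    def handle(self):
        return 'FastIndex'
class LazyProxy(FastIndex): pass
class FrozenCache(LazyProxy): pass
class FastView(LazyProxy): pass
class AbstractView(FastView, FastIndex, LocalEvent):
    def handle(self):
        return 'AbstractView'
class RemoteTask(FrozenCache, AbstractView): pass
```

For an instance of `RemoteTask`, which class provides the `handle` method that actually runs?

L[RemoteTask] = RemoteTask + merge(L[FrozenCache], L[AbstractView], [FrozenCache AbstractView])
  take FrozenCache:  [FrozenCache LazyProxy FastIndex object] + [AbstractView FastView LazyProxy FastIndex LocalEvent object] + [FrozenCache AbstractView]
  take AbstractView:  [LazyProxy FastIndex object] + [AbstractView FastView LazyProxy FastIndex LocalEvent object] + [AbstractView]
  take FastView:  [LazyProxy FastIndex object] + [FastView LazyProxy FastIndex LocalEvent object]
  take LazyProxy:  [LazyProxy FastIndex object] + [LazyProxy FastIndex LocalEvent object]
  take FastIndex:  [FastIndex object] + [FastIndex LocalEvent object]
  take LocalEvent:  [object] + [LocalEvent object]
  take object:  [object] + [object]
MRO: RemoteTask FrozenCache AbstractView FastView LazyProxy FastIndex LocalEvent object
handle is defined in: AbstractView, FastIndex. First along the MRO is AbstractView.

AbstractView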